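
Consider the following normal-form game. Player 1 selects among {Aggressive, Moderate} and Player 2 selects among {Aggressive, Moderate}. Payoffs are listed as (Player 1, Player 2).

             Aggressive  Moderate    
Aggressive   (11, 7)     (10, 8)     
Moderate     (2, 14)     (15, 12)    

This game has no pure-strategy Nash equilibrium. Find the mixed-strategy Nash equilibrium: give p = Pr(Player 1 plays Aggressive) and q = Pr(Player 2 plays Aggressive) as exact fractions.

p = 2/3, q = 5/14

Each player's mixing probability is pinned down by making the *other* player indifferent.
Player 2 indifferent between Aggressive and Moderate: p·7 + (1−p)·14 = p·8 + (1−p)·12 ⟹ 14 + (-7)p = 12 + (-4)p ⟹ p = 2/3.
Player 1 indifferent between Aggressive and Moderate: q·11 + (1−q)·10 = q·2 + (1−q)·15 ⟹ 10 + 1q = 15 + (-13)q ⟹ q = 5/14.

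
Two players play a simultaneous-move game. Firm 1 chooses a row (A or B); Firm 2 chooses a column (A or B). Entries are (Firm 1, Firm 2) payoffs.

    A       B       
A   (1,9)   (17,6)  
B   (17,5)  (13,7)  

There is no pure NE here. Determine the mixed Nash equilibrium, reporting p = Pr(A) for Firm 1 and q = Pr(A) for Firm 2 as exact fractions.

p = 2/5, q = 1/5

Each player's mixing probability is pinned down by making the *other* player indifferent.
Firm 2 indifferent between A and B: p·9 + (1−p)·5 = p·6 + (1−p)·7 ⟹ 5 + 4p = 7 + (-1)p ⟹ p = 2/5.
Firm 1 indifferent between A and B: q·1 + (1−q)·17 = q·17 + (1−q)·13 ⟹ 17 + (-16)q = 13 + 4q ⟹ q = 1/5.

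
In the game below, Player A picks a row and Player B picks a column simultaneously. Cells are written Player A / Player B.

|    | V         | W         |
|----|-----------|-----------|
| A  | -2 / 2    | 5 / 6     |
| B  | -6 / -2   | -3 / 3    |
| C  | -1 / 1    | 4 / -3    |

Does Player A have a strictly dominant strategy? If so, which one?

A strategy is strictly dominant if it gives Player A a strictly higher payoff than every other strategy, against every choice by the opponent.
A is not dominant: against V, C gives -1 > -2.
B is not dominant: against V, A gives -2 > -6.
C is not dominant: against W, A gives 5 > 4.
No single strategy is best against every opponent action.

None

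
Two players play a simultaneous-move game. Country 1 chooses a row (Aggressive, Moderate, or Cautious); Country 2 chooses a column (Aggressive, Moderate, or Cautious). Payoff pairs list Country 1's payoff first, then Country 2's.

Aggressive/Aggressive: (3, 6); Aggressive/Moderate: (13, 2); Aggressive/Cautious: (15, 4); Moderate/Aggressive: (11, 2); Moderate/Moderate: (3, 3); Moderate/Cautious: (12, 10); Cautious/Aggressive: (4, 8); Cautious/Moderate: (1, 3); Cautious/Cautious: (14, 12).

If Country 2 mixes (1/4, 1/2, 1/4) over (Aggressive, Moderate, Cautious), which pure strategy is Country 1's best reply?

Aggressive

Compute Country 1's expected payoff from each pure strategy against the given mix.
Aggressive: (1/4)·3 + (1/2)·13 + (1/4)·15 = 11
Moderate: (1/4)·11 + (1/2)·3 + (1/4)·12 = 29/4
Cautious: (1/4)·4 + (1/2)·1 + (1/4)·14 = 5
Highest expected payoff is 11, from Aggressive.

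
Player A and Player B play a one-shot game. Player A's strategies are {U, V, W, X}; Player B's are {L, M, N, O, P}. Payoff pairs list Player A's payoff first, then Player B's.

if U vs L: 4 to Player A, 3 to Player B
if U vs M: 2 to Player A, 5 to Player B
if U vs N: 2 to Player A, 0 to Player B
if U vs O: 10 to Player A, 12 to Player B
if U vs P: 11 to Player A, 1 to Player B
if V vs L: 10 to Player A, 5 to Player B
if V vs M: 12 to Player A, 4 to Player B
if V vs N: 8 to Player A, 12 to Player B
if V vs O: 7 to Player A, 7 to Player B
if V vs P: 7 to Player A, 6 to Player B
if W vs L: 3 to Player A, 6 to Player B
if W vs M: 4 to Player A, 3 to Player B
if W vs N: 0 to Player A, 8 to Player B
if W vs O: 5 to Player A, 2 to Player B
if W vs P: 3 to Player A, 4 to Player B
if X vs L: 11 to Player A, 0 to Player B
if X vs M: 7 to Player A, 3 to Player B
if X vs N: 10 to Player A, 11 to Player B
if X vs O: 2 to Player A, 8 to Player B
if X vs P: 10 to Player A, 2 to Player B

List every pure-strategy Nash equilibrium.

Find each player's best response to every opponent strategy; NE are the intersections.
Player A's best responses — vs L: X (payoff 11); vs M: V (payoff 12); vs N: X (payoff 10); vs O: U (payoff 10); vs P: U (payoff 11).
Player B's best responses — vs U: O (payoff 12); vs V: N (payoff 12); vs W: N (payoff 8); vs X: N (payoff 11).
Mutual best responses occur at (U, O) and (X, N); at each, neither player gains by switching.

(U, O) and (X, N)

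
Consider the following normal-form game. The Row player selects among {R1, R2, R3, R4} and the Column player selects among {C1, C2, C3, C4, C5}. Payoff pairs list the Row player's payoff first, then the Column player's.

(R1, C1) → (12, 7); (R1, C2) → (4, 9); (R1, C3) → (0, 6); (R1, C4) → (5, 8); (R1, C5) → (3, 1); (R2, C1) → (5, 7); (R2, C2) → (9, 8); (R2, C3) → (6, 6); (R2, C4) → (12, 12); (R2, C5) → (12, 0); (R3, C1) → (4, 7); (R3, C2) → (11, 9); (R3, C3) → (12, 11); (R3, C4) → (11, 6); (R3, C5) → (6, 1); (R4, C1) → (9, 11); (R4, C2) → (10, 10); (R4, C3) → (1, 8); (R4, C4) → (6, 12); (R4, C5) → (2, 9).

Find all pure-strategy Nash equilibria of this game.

(R2, C4) and (R3, C3)

Check mutual best responses: a cell is a NE iff neither player can gain by unilaterally deviating.
The Row player's best responses — vs C1: R1 (payoff 12); vs C2: R3 (payoff 11); vs C3: R3 (payoff 12); vs C4: R2 (payoff 12); vs C5: R2 (payoff 12).
The Column player's best responses — vs R1: C2 (payoff 9); vs R2: C4 (payoff 12); vs R3: C3 (payoff 11); vs R4: C4 (payoff 12).
Mutual best responses occur at (R2, C4) and (R3, C3); at each, neither player gains by switching.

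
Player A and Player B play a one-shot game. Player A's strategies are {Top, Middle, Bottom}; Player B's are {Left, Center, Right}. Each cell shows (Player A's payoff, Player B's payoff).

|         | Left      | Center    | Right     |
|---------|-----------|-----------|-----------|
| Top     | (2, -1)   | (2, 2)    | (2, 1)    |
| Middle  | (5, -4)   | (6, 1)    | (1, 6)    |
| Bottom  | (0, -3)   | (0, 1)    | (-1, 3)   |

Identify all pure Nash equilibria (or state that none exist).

None

Check mutual best responses: a cell is a NE iff neither player can gain by unilaterally deviating.
Player A's best responses — vs Left: Middle (payoff 5); vs Center: Middle (payoff 6); vs Right: Top (payoff 2).
Player B's best responses — vs Top: Center (payoff 2); vs Middle: Right (payoff 6); vs Bottom: Right (payoff 3).
No cell has both players best-responding. For instance, Player A's best reply to Left is Middle, but against Middle Player B prefers Right over Left.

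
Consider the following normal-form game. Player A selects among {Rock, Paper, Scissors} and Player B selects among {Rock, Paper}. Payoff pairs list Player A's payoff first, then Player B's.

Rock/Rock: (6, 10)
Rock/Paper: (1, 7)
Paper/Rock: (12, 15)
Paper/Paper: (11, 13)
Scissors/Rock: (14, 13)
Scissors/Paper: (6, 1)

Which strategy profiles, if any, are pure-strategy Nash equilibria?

Check mutual best responses: a cell is a NE iff neither player can gain by unilaterally deviating.
Player A's best responses — vs Rock: Scissors (payoff 14); vs Paper: Paper (payoff 11).
Player B's best responses — vs Rock: Rock (payoff 10); vs Paper: Rock (payoff 15); vs Scissors: Rock (payoff 13).
The only mutual best response is (Scissors, Rock); neither player gains by switching there.

(Scissors, Rock)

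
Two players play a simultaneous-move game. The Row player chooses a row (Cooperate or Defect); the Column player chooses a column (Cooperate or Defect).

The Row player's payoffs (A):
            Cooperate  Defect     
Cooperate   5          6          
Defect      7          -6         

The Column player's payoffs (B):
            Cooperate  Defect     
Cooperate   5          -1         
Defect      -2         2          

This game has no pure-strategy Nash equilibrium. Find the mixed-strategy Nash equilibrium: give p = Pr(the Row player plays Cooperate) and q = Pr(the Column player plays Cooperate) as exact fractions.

Each player's mixing probability is pinned down by making the *other* player indifferent.
The Column player indifferent between Cooperate and Defect: p·5 + (1−p)·(-2) = p·(-1) + (1−p)·2 ⟹ (-2) + 7p = 2 + (-3)p ⟹ p = 2/5.
The Row player indifferent between Cooperate and Defect: q·5 + (1−q)·6 = q·7 + (1−q)·(-6) ⟹ 6 + (-1)q = (-6) + 13q ⟹ q = 6/7.

p = 2/5, q = 6/7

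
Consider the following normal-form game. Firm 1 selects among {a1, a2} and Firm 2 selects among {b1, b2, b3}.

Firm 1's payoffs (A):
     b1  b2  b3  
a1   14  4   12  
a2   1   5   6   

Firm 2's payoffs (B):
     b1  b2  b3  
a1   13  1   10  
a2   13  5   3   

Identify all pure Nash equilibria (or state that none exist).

(a1, b1)

A profile is a Nash equilibrium when each player is best-responding to the other.
Firm 1's best responses — vs b1: a1 (payoff 14); vs b2: a2 (payoff 5); vs b3: a1 (payoff 12).
Firm 2's best responses — vs a1: b1 (payoff 13); vs a2: b1 (payoff 13).
The only mutual best response is (a1, b1); neither player gains by switching there.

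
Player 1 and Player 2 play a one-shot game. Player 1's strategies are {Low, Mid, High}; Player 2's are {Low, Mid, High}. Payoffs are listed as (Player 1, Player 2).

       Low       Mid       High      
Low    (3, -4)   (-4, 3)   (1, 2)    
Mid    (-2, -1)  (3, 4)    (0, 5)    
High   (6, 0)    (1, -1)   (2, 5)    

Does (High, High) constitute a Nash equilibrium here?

Holding Player 2 at High: Player 1 gets 2 from High, versus 1 from Low, 0 from Mid. No profitable deviation for Player 1.
Holding Player 1 at High: Player 2 gets 5 from High, versus 0 from Low, -1 from Mid. No profitable deviation for Player 2 either.

Yes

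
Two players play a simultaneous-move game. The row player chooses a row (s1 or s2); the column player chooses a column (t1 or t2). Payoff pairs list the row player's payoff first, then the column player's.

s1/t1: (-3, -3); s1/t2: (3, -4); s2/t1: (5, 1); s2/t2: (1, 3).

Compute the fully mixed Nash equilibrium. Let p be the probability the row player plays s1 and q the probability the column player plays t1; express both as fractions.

p = 2/3, q = 1/5

In a mixed NE each player is indifferent between their pure strategies, so the opponent's mix sets the indifference.
The column player indifferent between t1 and t2: p·(-3) + (1−p)·1 = p·(-4) + (1−p)·3 ⟹ 1 + (-4)p = 3 + (-7)p ⟹ p = 2/3.
The row player indifferent between s1 and s2: q·(-3) + (1−q)·3 = q·5 + (1−q)·1 ⟹ 3 + (-6)q = 1 + 4q ⟹ q = 1/5.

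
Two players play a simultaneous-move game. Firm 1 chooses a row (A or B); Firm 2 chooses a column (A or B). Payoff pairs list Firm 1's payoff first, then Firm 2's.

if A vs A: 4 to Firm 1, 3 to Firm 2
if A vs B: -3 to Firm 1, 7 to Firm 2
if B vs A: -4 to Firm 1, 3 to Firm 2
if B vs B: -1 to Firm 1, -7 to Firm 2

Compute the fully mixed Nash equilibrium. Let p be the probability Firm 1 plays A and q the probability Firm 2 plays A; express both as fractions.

Each player's mixing probability is pinned down by making the *other* player indifferent.
Firm 2 indifferent between A and B: p·3 + (1−p)·3 = p·7 + (1−p)·(-7) ⟹ 3 + 0p = (-7) + 14p ⟹ p = 5/7.
Firm 1 indifferent between A and B: q·4 + (1−q)·(-3) = q·(-4) + (1−q)·(-1) ⟹ (-3) + 7q = (-1) + (-3)q ⟹ q = 1/5.

p = 5/7, q = 1/5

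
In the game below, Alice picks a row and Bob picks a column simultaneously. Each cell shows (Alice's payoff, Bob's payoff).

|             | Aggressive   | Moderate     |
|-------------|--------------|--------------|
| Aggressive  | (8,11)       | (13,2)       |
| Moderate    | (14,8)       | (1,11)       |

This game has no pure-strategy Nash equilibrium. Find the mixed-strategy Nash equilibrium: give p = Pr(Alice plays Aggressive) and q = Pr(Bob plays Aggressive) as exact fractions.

In a mixed NE each player is indifferent between their pure strategies, so the opponent's mix sets the indifference.
Bob indifferent between Aggressive and Moderate: p·11 + (1−p)·8 = p·2 + (1−p)·11 ⟹ 8 + 3p = 11 + (-9)p ⟹ p = 1/4.
Alice indifferent between Aggressive and Moderate: q·8 + (1−q)·13 = q·14 + (1−q)·1 ⟹ 13 + (-5)q = 1 + 13q ⟹ q = 2/3.

p = 1/4, q = 2/3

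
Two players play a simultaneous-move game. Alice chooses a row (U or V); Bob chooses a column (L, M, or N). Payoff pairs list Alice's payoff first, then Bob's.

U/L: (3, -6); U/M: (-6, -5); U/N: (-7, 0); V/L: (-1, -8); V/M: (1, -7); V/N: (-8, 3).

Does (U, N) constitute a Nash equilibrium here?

Yes

Holding Bob at N: Alice gets -7 from U, versus -8 from V. No profitable deviation for Alice.
Holding Alice at U: Bob gets 0 from N, versus -6 from L, -5 from M. No profitable deviation for Bob either.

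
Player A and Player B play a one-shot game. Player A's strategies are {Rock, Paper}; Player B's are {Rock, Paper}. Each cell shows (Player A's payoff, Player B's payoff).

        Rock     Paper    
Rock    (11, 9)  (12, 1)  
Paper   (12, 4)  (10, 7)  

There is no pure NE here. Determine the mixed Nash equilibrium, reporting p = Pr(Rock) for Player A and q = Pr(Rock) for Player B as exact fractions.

p = 3/11, q = 2/3

Each player's mixing probability is pinned down by making the *other* player indifferent.
Player B indifferent between Rock and Paper: p·9 + (1−p)·4 = p·1 + (1−p)·7 ⟹ 4 + 5p = 7 + (-6)p ⟹ p = 3/11.
Player A indifferent between Rock and Paper: q·11 + (1−q)·12 = q·12 + (1−q)·10 ⟹ 12 + (-1)q = 10 + 2q ⟹ q = 2/3.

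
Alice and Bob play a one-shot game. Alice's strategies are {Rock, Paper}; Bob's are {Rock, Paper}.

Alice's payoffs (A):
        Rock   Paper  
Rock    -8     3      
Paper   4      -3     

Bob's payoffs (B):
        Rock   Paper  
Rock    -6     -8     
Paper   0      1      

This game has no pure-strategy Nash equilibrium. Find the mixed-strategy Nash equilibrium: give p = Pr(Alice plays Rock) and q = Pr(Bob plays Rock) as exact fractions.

p = 1/3, q = 1/3

In a mixed NE each player is indifferent between their pure strategies, so the opponent's mix sets the indifference.
Bob indifferent between Rock and Paper: p·(-6) + (1−p)·0 = p·(-8) + (1−p)·1 ⟹ 0 + (-6)p = 1 + (-9)p ⟹ p = 1/3.
Alice indifferent between Rock and Paper: q·(-8) + (1−q)·3 = q·4 + (1−q)·(-3) ⟹ 3 + (-11)q = (-3) + 7q ⟹ q = 1/3.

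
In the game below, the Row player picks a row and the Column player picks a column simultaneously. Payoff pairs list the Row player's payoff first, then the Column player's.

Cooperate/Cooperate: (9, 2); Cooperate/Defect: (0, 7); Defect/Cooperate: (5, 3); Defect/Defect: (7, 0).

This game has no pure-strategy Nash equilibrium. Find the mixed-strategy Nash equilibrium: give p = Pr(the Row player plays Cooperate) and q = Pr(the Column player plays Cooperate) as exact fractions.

Each player's mixing probability is pinned down by making the *other* player indifferent.
The Column player indifferent between Cooperate and Defect: p·2 + (1−p)·3 = p·7 + (1−p)·0 ⟹ 3 + (-1)p = 0 + 7p ⟹ p = 3/8.
The Row player indifferent between Cooperate and Defect: q·9 + (1−q)·0 = q·5 + (1−q)·7 ⟹ 0 + 9q = 7 + (-2)q ⟹ q = 7/11.

p = 3/8, q = 7/11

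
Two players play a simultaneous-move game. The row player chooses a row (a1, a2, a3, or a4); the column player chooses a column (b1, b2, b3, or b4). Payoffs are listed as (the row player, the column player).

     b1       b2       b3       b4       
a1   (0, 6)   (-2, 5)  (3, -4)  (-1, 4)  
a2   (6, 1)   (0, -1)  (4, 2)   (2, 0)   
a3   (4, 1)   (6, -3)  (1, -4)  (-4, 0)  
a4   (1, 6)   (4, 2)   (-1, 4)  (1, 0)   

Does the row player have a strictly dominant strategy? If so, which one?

None

A strategy is strictly dominant if it gives the row player a strictly higher payoff than every other strategy, against every choice by the opponent.
a1 is not dominant: against b1, a2 gives 6 > 0.
a2 is not dominant: against b2, a3 gives 6 > 0.
a3 is not dominant: against b1, a2 gives 6 > 4.
a4 is not dominant: against b1, a2 gives 6 > 1.
No single strategy is best against every opponent action.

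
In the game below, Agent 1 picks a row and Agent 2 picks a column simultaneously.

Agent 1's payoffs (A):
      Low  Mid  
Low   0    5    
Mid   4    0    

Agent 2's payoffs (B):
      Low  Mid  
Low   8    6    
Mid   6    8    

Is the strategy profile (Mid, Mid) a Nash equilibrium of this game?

Holding Agent 2 at Mid: Agent 1 gets 0 from Mid but could get 5 by switching to Low. Agent 1 has a profitable deviation.

No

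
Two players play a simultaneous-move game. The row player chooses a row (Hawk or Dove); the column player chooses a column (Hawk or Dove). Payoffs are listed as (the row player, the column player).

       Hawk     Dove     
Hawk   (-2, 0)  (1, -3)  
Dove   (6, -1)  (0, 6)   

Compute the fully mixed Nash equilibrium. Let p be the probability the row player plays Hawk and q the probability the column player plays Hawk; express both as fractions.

Each player's mixing probability is pinned down by making the *other* player indifferent.
The column player indifferent between Hawk and Dove: p·0 + (1−p)·(-1) = p·(-3) + (1−p)·6 ⟹ (-1) + 1p = 6 + (-9)p ⟹ p = 7/10.
The row player indifferent between Hawk and Dove: q·(-2) + (1−q)·1 = q·6 + (1−q)·0 ⟹ 1 + (-3)q = 0 + 6q ⟹ q = 1/9.

p = 7/10, q = 1/9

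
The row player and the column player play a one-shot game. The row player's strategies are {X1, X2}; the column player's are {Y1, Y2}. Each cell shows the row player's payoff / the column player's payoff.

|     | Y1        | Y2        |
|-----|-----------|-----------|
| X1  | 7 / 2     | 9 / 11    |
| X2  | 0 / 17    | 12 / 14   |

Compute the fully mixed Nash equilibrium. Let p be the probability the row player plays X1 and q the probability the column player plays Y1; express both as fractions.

Each player's mixing probability is pinned down by making the *other* player indifferent.
The column player indifferent between Y1 and Y2: p·2 + (1−p)·17 = p·11 + (1−p)·14 ⟹ 17 + (-15)p = 14 + (-3)p ⟹ p = 1/4.
The row player indifferent between X1 and X2: q·7 + (1−q)·9 = q·0 + (1−q)·12 ⟹ 9 + (-2)q = 12 + (-12)q ⟹ q = 3/10.

p = 1/4, q = 3/10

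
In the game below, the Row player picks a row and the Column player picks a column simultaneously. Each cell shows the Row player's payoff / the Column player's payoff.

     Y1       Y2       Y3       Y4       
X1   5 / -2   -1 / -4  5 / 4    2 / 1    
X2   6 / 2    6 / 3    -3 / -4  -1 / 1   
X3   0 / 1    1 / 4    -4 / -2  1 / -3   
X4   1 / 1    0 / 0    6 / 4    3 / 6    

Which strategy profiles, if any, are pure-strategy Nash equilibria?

A profile is a Nash equilibrium when each player is best-responding to the other.
The Row player's best responses — vs Y1: X2 (payoff 6); vs Y2: X2 (payoff 6); vs Y3: X4 (payoff 6); vs Y4: X4 (payoff 3).
The Column player's best responses — vs X1: Y3 (payoff 4); vs X2: Y2 (payoff 3); vs X3: Y2 (payoff 4); vs X4: Y4 (payoff 6).
Mutual best responses occur at (X2, Y2) and (X4, Y4); at each, neither player gains by switching.

(X2, Y2) and (X4, Y4)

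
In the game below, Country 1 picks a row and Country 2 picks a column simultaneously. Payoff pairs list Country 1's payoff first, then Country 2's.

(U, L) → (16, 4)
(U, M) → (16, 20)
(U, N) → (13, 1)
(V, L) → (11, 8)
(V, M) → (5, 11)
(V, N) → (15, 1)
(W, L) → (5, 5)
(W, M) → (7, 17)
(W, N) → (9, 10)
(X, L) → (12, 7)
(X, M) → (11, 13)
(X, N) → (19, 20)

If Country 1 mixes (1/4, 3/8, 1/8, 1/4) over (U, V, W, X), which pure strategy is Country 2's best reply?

M

Country 2's best reply maximizes expected payoff against the mix.
L: (1/4)·4 + (3/8)·8 + (1/8)·5 + (1/4)·7 = 51/8
M: (1/4)·20 + (3/8)·11 + (1/8)·17 + (1/4)·13 = 29/2
N: (1/4)·1 + (3/8)·1 + (1/8)·10 + (1/4)·20 = 55/8
Highest expected payoff is 29/2, from M.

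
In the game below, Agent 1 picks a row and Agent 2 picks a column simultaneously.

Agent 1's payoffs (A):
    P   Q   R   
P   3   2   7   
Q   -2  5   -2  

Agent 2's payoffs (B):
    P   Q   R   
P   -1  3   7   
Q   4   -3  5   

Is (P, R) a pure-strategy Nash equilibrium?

Holding Agent 2 at R: Agent 1 gets 7 from P, versus -2 from Q. No profitable deviation for Agent 1.
Holding Agent 1 at P: Agent 2 gets 7 from R, versus -1 from P, 3 from Q. No profitable deviation for Agent 2 either.

Yes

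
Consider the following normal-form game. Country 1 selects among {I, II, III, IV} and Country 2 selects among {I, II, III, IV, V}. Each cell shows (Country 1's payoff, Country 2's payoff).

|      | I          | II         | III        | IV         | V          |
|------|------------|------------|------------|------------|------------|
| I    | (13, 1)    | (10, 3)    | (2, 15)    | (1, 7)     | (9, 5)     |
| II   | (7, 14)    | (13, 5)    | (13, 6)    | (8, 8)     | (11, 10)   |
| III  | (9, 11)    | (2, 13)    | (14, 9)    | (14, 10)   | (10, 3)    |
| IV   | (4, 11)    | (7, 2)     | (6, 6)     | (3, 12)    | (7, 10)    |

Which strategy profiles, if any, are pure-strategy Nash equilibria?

No pure-strategy Nash equilibrium

Find each player's best response to every opponent strategy; NE are the intersections.
Country 1's best responses — vs I: I (payoff 13); vs II: II (payoff 13); vs III: III (payoff 14); vs IV: III (payoff 14); vs V: II (payoff 11).
Country 2's best responses — vs I: III (payoff 15); vs II: I (payoff 14); vs III: II (payoff 13); vs IV: IV (payoff 12).
No cell has both players best-responding. For instance, Country 1's best reply to IV is III, but against III Country 2 prefers II over IV.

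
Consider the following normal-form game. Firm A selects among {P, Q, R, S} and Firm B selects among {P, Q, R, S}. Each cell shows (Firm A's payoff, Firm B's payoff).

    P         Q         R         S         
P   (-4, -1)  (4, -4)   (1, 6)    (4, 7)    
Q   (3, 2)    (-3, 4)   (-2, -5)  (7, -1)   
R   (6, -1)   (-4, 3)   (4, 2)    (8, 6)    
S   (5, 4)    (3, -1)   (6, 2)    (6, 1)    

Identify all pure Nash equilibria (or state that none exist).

Check mutual best responses: a cell is a NE iff neither player can gain by unilaterally deviating.
Firm A's best responses — vs P: R (payoff 6); vs Q: P (payoff 4); vs R: S (payoff 6); vs S: R (payoff 8).
Firm B's best responses — vs P: S (payoff 7); vs Q: Q (payoff 4); vs R: S (payoff 6); vs S: P (payoff 4).
The only mutual best response is (R, S); neither player gains by switching there.

(R, S)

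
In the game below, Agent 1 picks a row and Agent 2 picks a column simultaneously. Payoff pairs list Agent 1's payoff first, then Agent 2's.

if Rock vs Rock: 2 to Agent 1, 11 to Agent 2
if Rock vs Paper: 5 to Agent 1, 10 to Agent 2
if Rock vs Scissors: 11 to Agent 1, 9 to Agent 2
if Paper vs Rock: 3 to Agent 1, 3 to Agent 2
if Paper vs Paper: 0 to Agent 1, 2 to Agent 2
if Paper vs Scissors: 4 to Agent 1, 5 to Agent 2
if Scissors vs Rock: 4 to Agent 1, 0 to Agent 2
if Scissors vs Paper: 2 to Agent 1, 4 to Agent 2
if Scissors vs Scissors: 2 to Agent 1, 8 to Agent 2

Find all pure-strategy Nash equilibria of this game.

Find each player's best response to every opponent strategy; NE are the intersections.
Agent 1's best responses — vs Rock: Scissors (payoff 4); vs Paper: Rock (payoff 5); vs Scissors: Rock (payoff 11).
Agent 2's best responses — vs Rock: Rock (payoff 11); vs Paper: Scissors (payoff 5); vs Scissors: Scissors (payoff 8).
No cell has both players best-responding. For instance, Agent 1's best reply to Paper is Rock, but against Rock Agent 2 prefers Rock over Paper.

There is no pure-strategy Nash equilibrium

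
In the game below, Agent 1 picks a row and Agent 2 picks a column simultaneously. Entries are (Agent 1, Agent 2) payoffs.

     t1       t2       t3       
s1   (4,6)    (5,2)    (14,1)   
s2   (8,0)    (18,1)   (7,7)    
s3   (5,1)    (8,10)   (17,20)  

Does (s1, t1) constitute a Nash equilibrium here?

Holding Agent 2 at t1: Agent 1 gets 4 from s1 but could get 8 by switching to s2. Agent 1 has a profitable deviation.

No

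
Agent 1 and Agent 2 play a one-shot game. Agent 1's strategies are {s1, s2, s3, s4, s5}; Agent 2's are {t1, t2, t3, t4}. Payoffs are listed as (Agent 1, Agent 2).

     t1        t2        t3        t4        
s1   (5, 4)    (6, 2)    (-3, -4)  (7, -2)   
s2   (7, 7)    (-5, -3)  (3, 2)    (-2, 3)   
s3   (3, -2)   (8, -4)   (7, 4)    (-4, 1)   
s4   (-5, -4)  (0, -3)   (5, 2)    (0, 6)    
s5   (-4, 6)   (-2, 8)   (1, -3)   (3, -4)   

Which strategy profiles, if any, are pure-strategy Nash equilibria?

(s2, t1) and (s3, t3)

Find each player's best response to every opponent strategy; NE are the intersections.
Agent 1's best responses — vs t1: s2 (payoff 7); vs t2: s3 (payoff 8); vs t3: s3 (payoff 7); vs t4: s1 (payoff 7).
Agent 2's best responses — vs s1: t1 (payoff 4); vs s2: t1 (payoff 7); vs s3: t3 (payoff 4); vs s4: t4 (payoff 6); vs s5: t2 (payoff 8).
Mutual best responses occur at (s2, t1) and (s3, t3); at each, neither player gains by switching.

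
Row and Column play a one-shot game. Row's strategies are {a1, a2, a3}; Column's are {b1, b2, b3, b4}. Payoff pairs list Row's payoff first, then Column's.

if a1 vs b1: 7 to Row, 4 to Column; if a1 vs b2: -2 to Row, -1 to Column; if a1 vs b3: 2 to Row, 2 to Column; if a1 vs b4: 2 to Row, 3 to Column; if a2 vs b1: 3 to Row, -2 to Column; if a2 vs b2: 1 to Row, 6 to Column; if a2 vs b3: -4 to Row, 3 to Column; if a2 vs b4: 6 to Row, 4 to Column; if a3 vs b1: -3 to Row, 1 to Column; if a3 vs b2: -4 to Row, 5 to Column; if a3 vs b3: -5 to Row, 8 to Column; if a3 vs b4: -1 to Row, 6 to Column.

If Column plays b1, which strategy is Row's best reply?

With Column fixed at b1, Row's payoffs are: a1 → 7, a2 → 3, a3 → -3.
The maximum is 7, achieved by a1.

a1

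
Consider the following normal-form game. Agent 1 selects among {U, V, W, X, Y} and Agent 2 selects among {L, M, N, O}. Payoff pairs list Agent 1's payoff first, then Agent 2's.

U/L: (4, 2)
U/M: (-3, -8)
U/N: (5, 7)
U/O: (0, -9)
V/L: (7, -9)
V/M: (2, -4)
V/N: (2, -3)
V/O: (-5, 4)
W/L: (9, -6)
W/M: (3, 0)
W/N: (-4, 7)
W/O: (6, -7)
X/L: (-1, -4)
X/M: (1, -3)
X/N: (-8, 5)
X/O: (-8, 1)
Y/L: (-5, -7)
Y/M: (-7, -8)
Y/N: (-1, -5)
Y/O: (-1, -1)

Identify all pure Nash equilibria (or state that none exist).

(U, N)

Find each player's best response to every opponent strategy; NE are the intersections.
Agent 1's best responses — vs L: W (payoff 9); vs M: W (payoff 3); vs N: U (payoff 5); vs O: W (payoff 6).
Agent 2's best responses — vs U: N (payoff 7); vs V: O (payoff 4); vs W: N (payoff 7); vs X: N (payoff 5); vs Y: O (payoff -1).
The only mutual best response is (U, N); neither player gains by switching there.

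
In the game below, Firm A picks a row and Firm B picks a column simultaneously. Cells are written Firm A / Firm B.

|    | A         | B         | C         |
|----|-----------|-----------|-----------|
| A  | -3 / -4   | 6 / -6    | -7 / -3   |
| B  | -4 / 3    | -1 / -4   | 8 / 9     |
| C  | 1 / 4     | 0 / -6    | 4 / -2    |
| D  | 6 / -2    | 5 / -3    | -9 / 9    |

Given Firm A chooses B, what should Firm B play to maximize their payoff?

With Firm A fixed at B, Firm B's payoffs are: A → 3, B → -4, C → 9.
The maximum is 9, achieved by C.

C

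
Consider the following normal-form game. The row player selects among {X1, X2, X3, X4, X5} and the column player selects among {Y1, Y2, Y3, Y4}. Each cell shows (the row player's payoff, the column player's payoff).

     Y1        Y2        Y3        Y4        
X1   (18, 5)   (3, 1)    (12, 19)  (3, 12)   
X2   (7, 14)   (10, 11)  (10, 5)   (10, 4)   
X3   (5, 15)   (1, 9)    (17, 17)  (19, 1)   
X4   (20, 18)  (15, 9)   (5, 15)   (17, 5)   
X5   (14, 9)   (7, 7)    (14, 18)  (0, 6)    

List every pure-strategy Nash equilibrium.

(X3, Y3) and (X4, Y1)

Find each player's best response to every opponent strategy; NE are the intersections.
The row player's best responses — vs Y1: X4 (payoff 20); vs Y2: X4 (payoff 15); vs Y3: X3 (payoff 17); vs Y4: X3 (payoff 19).
The column player's best responses — vs X1: Y3 (payoff 19); vs X2: Y1 (payoff 14); vs X3: Y3 (payoff 17); vs X4: Y1 (payoff 18); vs X5: Y3 (payoff 18).
Mutual best responses occur at (X3, Y3) and (X4, Y1); at each, neither player gains by switching.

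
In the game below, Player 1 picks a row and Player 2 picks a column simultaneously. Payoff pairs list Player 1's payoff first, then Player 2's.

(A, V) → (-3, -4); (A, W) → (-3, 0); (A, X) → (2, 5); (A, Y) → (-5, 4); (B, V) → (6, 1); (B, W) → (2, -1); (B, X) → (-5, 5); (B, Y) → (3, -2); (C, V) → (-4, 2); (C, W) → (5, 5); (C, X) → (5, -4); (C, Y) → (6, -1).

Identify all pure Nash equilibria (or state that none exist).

Check mutual best responses: a cell is a NE iff neither player can gain by unilaterally deviating.
Player 1's best responses — vs V: B (payoff 6); vs W: C (payoff 5); vs X: C (payoff 5); vs Y: C (payoff 6).
Player 2's best responses — vs A: X (payoff 5); vs B: X (payoff 5); vs C: W (payoff 5).
The only mutual best response is (C, W); neither player gains by switching there.

(C, W)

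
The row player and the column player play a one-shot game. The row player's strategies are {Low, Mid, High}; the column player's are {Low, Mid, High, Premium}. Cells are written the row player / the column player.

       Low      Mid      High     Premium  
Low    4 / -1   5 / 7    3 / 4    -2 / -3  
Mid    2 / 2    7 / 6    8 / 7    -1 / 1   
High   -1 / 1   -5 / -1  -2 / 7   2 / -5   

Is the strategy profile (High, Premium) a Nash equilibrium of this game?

Holding the column player at Premium: the row player gets 2 from High, versus -2 from Low, -1 from Mid. No profitable deviation for the row player.
Holding the row player at High: the column player gets -5 from Premium but could get 7 by switching to High. The column player has a profitable deviation.

No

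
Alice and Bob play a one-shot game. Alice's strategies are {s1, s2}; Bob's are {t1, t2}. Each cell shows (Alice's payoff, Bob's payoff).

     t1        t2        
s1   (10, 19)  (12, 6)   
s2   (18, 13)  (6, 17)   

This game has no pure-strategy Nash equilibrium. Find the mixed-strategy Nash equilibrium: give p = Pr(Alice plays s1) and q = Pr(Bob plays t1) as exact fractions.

p = 4/17, q = 3/7

Each player's mixing probability is pinned down by making the *other* player indifferent.
Bob indifferent between t1 and t2: p·19 + (1−p)·13 = p·6 + (1−p)·17 ⟹ 13 + 6p = 17 + (-11)p ⟹ p = 4/17.
Alice indifferent between s1 and s2: q·10 + (1−q)·12 = q·18 + (1−q)·6 ⟹ 12 + (-2)q = 6 + 12q ⟹ q = 3/7.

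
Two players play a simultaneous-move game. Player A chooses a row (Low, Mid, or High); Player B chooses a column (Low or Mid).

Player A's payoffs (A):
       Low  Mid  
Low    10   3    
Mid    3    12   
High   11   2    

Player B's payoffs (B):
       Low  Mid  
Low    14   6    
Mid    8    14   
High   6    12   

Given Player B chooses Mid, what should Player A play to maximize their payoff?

With Player B fixed at Mid, Player A's payoffs are: Low → 3, Mid → 12, High → 2.
The maximum is 12, achieved by Mid.

Mid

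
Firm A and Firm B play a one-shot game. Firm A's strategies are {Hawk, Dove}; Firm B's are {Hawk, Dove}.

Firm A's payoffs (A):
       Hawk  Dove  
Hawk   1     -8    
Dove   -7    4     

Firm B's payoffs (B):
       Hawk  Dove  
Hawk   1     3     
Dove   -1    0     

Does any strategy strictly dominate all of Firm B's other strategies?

Dove

Check whether one of Firm B's strategies beats all alternatives regardless of what the opponent does.
Dove strictly dominates: vs Hawk: 3 > 1; vs Dove: 0 > -1.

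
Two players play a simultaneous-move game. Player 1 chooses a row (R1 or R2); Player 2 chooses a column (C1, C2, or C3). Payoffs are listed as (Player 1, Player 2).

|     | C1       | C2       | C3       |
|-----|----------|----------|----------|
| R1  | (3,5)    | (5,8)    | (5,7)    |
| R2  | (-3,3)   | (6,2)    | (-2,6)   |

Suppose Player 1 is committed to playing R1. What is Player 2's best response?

C2

With Player 1 fixed at R1, Player 2's payoffs are: C1 → 5, C2 → 8, C3 → 7.
The maximum is 8, achieved by C2.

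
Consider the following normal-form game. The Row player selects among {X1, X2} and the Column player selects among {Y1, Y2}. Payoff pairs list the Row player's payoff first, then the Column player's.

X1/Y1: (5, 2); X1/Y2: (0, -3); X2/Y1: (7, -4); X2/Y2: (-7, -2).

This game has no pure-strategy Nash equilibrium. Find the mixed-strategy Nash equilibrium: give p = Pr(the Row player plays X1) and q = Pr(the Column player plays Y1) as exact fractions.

Each player's mixing probability is pinned down by making the *other* player indifferent.
The Column player indifferent between Y1 and Y2: p·2 + (1−p)·(-4) = p·(-3) + (1−p)·(-2) ⟹ (-4) + 6p = (-2) + (-1)p ⟹ p = 2/7.
The Row player indifferent between X1 and X2: q·5 + (1−q)·0 = q·7 + (1−q)·(-7) ⟹ 0 + 5q = (-7) + 14q ⟹ q = 7/9.

p = 2/7, q = 7/9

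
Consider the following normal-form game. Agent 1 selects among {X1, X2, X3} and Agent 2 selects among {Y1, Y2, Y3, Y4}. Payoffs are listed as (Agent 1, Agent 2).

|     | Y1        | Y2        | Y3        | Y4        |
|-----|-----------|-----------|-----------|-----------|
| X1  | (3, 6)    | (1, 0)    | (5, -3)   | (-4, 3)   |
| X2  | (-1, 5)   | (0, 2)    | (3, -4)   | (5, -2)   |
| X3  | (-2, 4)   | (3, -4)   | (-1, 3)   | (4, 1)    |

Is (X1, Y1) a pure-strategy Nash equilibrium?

Holding Agent 2 at Y1: Agent 1 gets 3 from X1, versus -1 from X2, -2 from X3. No profitable deviation for Agent 1.
Holding Agent 1 at X1: Agent 2 gets 6 from Y1, versus 0 from Y2, -3 from Y3, 3 from Y4. No profitable deviation for Agent 2 either.

Yes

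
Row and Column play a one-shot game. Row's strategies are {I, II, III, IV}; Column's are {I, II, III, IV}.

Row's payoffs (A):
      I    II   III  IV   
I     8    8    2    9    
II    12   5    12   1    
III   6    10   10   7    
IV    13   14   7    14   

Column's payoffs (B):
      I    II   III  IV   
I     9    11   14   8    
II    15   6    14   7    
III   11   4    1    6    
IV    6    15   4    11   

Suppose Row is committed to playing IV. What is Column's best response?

With Row fixed at IV, Column's payoffs are: I → 6, II → 15, III → 4, IV → 11.
The maximum is 15, achieved by II.

II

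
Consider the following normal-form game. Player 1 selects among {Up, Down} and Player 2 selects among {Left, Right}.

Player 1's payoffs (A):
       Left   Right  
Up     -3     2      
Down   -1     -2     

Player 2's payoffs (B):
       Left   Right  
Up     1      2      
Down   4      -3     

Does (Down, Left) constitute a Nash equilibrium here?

Holding Player 2 at Left: Player 1 gets -1 from Down, versus -3 from Up. No profitable deviation for Player 1.
Holding Player 1 at Down: Player 2 gets 4 from Left, versus -3 from Right. No profitable deviation for Player 2 either.

Yes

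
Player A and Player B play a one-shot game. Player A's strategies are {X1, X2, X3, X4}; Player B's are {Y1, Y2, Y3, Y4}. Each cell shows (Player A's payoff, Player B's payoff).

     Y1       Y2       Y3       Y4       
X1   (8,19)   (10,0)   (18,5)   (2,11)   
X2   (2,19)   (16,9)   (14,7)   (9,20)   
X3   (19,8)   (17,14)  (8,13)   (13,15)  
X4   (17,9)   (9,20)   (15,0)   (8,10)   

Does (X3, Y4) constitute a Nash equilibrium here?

Holding Player B at Y4: Player A gets 13 from X3, versus 2 from X1, 9 from X2, 8 from X4. No profitable deviation for Player A.
Holding Player A at X3: Player B gets 15 from Y4, versus 8 from Y1, 14 from Y2, 13 from Y3. No profitable deviation for Player B either.

Yes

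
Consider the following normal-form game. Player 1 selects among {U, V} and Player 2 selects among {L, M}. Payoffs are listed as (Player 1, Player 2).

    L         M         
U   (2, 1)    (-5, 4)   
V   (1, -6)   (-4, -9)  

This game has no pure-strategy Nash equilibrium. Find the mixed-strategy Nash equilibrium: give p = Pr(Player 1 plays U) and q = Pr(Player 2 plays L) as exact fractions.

p = 1/2, q = 1/2

In a mixed NE each player is indifferent between their pure strategies, so the opponent's mix sets the indifference.
Player 2 indifferent between L and M: p·1 + (1−p)·(-6) = p·4 + (1−p)·(-9) ⟹ (-6) + 7p = (-9) + 13p ⟹ p = 1/2.
Player 1 indifferent between U and V: q·2 + (1−q)·(-5) = q·1 + (1−q)·(-4) ⟹ (-5) + 7q = (-4) + 5q ⟹ q = 1/2.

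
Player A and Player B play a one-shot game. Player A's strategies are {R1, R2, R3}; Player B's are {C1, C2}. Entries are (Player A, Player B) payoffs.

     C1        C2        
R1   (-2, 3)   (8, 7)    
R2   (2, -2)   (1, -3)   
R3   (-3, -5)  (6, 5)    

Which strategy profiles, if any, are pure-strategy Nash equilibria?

(R1, C2) and (R2, C1)

A profile is a Nash equilibrium when each player is best-responding to the other.
Player A's best responses — vs C1: R2 (payoff 2); vs C2: R1 (payoff 8).
Player B's best responses — vs R1: C2 (payoff 7); vs R2: C1 (payoff -2); vs R3: C2 (payoff 5).
Mutual best responses occur at (R1, C2) and (R2, C1); at each, neither player gains by switching.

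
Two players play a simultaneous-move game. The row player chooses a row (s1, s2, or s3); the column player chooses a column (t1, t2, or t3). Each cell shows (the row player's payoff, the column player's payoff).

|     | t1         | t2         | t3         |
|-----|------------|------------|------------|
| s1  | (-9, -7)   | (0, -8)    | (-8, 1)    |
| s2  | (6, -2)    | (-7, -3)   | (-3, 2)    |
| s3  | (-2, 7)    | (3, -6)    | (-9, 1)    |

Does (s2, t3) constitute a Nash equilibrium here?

Yes

Holding the column player at t3: the row player gets -3 from s2, versus -8 from s1, -9 from s3. No profitable deviation for the row player.
Holding the row player at s2: the column player gets 2 from t3, versus -2 from t1, -3 from t2. No profitable deviation for the column player either.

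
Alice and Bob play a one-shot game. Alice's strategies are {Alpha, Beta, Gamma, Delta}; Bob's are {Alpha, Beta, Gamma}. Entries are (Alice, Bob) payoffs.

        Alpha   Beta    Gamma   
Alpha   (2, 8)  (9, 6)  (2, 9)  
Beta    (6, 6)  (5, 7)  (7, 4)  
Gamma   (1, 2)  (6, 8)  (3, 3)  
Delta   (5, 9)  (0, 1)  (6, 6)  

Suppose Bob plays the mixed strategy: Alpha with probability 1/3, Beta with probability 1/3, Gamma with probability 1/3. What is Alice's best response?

Beta

Alice's best reply maximizes expected payoff against the mix.
Alpha: (1/3)·2 + (1/3)·9 + (1/3)·2 = 13/3
Beta: (1/3)·6 + (1/3)·5 + (1/3)·7 = 6
Gamma: (1/3)·1 + (1/3)·6 + (1/3)·3 = 10/3
Delta: (1/3)·5 + (1/3)·0 + (1/3)·6 = 11/3
Highest expected payoff is 6, from Beta.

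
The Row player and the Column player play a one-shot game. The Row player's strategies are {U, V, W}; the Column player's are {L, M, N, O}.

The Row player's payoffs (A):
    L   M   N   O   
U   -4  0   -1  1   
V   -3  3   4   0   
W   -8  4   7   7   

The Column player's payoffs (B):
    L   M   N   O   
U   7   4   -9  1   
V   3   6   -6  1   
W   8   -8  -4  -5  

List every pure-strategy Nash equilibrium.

No pure-strategy Nash equilibrium

Find each player's best response to every opponent strategy; NE are the intersections.
The Row player's best responses — vs L: V (payoff -3); vs M: W (payoff 4); vs N: W (payoff 7); vs O: W (payoff 7).
The Column player's best responses — vs U: L (payoff 7); vs V: M (payoff 6); vs W: L (payoff 8).
No cell has both players best-responding. For instance, the Row player's best reply to O is W, but against W the Column player prefers L over O.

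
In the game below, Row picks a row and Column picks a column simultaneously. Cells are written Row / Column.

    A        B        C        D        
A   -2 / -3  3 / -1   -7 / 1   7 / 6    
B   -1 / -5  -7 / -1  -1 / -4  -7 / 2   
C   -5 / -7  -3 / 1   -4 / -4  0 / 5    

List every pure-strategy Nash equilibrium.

Find each player's best response to every opponent strategy; NE are the intersections.
Row's best responses — vs A: B (payoff -1); vs B: A (payoff 3); vs C: B (payoff -1); vs D: A (payoff 7).
Column's best responses — vs A: D (payoff 6); vs B: D (payoff 2); vs C: D (payoff 5).
The only mutual best response is (A, D); neither player gains by switching there.

(A, D)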